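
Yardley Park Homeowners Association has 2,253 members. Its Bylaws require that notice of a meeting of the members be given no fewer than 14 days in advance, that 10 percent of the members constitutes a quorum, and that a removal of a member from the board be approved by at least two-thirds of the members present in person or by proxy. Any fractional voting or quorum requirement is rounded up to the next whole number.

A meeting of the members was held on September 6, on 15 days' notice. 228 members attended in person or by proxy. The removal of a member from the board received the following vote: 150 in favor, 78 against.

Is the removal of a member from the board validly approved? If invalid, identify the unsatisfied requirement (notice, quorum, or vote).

Notice: 15 days given; 14 required. Satisfied.
Quorum: 10% of 2,253 = 225.30, rounded up to 226; 228 present. Satisfied.
Vote: requires two-thirds of those present (228); 2/3 of 228 = 152, so 152 needed; 150 in favor. Not satisfied.

Invalid — vote requirement not satisfied.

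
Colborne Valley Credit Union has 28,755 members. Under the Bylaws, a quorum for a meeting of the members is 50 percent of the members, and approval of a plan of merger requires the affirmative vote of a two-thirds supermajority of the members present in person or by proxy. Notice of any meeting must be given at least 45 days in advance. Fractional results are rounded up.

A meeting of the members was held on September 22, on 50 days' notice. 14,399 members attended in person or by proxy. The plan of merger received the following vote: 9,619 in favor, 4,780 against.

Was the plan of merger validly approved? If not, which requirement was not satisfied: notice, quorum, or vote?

Notice: 50 days given; 45 required. Satisfied.
Quorum: 50% of 28,755 = 14,377.50, rounded up to 14,378; 14,399 present. Satisfied.
Vote: requires two-thirds of those present (14,399); 2/3 of 14399 = 9599.33, rounded up to 9600, so 9,600 needed; 9,619 in favor. Satisfied.

Valid — all requirements satisfied.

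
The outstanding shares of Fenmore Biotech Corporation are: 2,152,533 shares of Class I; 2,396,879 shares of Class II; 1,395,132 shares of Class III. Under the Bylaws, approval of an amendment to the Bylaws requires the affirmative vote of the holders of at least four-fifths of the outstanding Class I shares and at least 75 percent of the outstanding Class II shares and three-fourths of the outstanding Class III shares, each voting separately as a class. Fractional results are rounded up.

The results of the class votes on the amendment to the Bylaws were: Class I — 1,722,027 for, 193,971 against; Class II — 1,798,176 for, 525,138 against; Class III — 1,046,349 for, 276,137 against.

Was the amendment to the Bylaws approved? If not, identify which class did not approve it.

Approved — every class gave the required vote.

Class I: 4/5 of 2152533 = 1722026.40, rounded up to 1722027; 1,722,027 required, 1,722,027 in favor — approved.
Class II: 3/4 of 2396879 = 1797659.25, rounded up to 1797660; 1,797,660 required, 1,798,176 in favor — approved.
Class III: 3/4 of 1395132 = 1046349; 1,046,349 required, 1,046,349 in favor — approved.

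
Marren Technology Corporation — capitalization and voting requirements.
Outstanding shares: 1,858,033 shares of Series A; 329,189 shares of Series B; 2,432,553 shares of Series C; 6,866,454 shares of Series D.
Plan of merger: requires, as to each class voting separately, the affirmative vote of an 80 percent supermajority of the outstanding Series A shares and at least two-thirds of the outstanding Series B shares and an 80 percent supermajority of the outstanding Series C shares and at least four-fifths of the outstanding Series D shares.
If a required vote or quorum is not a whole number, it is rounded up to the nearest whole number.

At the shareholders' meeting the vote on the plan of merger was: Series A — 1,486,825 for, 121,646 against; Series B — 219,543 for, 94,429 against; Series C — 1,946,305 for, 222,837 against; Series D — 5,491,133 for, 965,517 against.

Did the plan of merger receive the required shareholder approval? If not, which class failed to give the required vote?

Not approved — the Series D shares did not give the required vote.

Series A: 4/5 of 1858033 = 1486426.40, rounded up to 1486427; 1,486,427 required, 1,486,825 in favor — approved.
Series B: 2/3 of 329189 = 219459.33, rounded up to 219460; 219,460 required, 219,543 in favor — approved.
Series C: 4/5 of 2432553 = 1946042.40, rounded up to 1946043; 1,946,043 required, 1,946,305 in favor — approved.
Series D: 4/5 of 6866454 = 5493163.20, rounded up to 5493164; 5,493,164 required, 5,491,133 in favor — not approved.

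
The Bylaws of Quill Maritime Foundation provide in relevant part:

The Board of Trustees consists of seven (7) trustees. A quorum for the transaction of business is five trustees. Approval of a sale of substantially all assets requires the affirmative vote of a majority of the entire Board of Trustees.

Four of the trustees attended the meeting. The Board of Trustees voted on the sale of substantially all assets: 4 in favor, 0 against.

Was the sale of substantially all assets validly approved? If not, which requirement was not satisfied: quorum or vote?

Invalid — quorum requirement not satisfied.

Quorum: 4 present; quorum is 5. Not satisfied.
Vote: the sale of substantially all assets requires a majority of the entire Board of Trustees (7). A majority of 7 is 4, so 4 affirmative votes are needed; 4 voted in favor. Satisfied. (Moot — without a quorum no business can be validly transacted.)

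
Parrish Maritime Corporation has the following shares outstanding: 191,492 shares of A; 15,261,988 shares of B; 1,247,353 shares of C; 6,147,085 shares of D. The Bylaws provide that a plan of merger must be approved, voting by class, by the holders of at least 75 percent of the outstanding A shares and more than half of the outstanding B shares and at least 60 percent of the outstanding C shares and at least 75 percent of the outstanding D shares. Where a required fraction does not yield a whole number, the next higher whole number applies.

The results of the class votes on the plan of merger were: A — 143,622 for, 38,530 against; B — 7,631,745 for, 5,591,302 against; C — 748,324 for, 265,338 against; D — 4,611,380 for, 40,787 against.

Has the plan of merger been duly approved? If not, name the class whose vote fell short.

A: 3/4 of 191492 = 143619; 143,619 required, 143,622 in favor — approved.
B: a majority of 15261988 is 7630995; 7,630,995 required, 7,631,745 in favor — approved.
C: 3/5 of 1247353 = 748411.80, rounded up to 748412; 748,412 required, 748,324 in favor — not approved.
D: 3/4 of 6147085 = 4610313.75, rounded up to 4610314; 4,610,314 required, 4,611,380 in favor — approved.

Not approved — the C shares did not give the required vote.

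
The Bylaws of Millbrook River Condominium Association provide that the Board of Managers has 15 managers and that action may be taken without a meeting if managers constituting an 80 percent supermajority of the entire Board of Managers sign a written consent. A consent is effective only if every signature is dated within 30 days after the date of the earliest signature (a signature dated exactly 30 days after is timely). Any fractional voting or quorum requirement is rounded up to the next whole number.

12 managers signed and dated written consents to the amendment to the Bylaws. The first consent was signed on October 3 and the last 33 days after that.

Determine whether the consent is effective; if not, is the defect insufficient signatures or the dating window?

Signatures required: an 80 percent supermajority of 15 — 4/5 of 15 = 12, so 12 needed; 12 signed. Sufficient.
Dating window: the latest signature is 33 days after the earliest; the limit is 30 days. Outside the window.

Not effective — dating-window requirement not satisfied.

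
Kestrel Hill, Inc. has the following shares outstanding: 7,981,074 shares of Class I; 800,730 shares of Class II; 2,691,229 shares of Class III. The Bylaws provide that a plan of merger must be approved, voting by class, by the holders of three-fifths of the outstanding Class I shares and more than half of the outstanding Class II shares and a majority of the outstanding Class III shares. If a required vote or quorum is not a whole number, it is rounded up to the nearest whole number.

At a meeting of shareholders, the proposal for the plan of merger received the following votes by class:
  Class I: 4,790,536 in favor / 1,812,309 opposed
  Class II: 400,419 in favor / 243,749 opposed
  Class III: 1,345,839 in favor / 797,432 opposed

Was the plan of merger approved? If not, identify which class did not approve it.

Approved — every class gave the required vote.

Class I: 3/5 of 7981074 = 4788644.40, rounded up to 4788645; 4,788,645 required, 4,790,536 in favor — approved.
Class II: a majority of 800730 is 400366; 400,366 required, 400,419 in favor — approved.
Class III: a majority of 2691229 is 1345615; 1,345,615 required, 1,345,839 in favor — approved.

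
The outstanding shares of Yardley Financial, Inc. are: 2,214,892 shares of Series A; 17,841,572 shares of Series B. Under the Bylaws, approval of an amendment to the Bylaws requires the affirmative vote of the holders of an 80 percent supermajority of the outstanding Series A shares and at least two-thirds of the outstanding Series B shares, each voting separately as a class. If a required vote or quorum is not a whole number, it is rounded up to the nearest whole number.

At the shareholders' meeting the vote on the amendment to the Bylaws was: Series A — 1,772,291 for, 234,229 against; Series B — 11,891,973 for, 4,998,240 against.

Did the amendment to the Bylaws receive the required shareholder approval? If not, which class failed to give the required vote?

Series A: 4/5 of 2214892 = 1771913.60, rounded up to 1771914; 1,771,914 required, 1,772,291 in favor — approved.
Series B: 2/3 of 17841572 = 11894381.33, rounded up to 11894382; 11,894,382 required, 11,891,973 in favor — not approved.

Not approved — the Series B shares did not give the required vote.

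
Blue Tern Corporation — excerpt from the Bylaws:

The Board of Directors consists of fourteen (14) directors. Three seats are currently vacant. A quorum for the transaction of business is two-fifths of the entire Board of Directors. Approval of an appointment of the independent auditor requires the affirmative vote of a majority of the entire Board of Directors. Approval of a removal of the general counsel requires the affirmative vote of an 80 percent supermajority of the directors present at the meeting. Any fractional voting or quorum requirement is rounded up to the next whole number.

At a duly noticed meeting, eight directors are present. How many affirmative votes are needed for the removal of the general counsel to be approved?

7

The removal of the general counsel requires four-fifths of the directors present (8).
4/5 of 8 = 6.40, rounded up to 7.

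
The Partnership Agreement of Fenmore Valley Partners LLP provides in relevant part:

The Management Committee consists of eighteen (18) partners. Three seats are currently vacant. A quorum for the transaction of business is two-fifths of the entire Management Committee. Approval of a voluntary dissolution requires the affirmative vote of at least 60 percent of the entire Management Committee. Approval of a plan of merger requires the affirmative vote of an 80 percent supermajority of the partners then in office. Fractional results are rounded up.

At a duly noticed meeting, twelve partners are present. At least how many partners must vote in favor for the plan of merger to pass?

The plan of merger requires four-fifths of the partners then in office (15).
4/5 of 15 = 12.

12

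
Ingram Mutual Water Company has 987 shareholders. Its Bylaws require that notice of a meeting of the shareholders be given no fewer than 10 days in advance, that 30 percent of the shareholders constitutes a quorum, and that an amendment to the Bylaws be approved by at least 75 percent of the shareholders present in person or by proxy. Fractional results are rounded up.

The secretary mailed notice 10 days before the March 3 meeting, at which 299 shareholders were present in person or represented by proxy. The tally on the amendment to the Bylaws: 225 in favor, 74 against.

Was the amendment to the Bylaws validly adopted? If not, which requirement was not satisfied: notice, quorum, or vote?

Valid — all requirements satisfied.

Notice: 10 days given; 10 required. Satisfied.
Quorum: 30% of 987 = 296.10, rounded up to 297; 299 present. Satisfied.
Vote: requires three-fourths of those present (299); 3/4 of 299 = 224.25, rounded up to 225, so 225 needed; 225 in favor. Satisfied.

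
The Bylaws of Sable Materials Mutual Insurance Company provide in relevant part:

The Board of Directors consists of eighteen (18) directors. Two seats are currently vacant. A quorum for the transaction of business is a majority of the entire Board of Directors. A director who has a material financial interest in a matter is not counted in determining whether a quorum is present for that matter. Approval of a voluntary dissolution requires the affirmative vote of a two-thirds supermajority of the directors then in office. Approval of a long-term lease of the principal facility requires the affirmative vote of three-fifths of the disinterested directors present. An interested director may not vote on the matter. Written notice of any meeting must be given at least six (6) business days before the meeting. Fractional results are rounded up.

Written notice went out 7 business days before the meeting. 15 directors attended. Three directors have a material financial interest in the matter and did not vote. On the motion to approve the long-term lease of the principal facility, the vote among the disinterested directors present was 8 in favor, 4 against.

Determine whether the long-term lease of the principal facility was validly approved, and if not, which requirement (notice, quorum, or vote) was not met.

Notice: 7 business days given; 6 required (7 ≥ 6). Satisfied.
Quorum: 15 present, but the 3 interested directors do not count, leaving 12. Quorum is 10. Satisfied.
Vote: the long-term lease of the principal facility requires three-fifths of the disinterested directors present (15 − 3 = 12). 3/5 of 12 = 7.20, rounded up to 8, so 8 affirmative votes are needed; 8 voted in favor. Satisfied.

Valid — all requirements satisfied.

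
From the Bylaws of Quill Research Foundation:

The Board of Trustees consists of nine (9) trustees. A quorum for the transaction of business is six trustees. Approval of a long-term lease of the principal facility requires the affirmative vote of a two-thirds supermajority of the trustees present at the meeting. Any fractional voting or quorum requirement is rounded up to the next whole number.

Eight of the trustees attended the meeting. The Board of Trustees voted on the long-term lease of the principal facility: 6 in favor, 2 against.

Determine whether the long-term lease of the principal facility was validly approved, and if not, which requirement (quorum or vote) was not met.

Valid — all requirements satisfied.

Quorum: 8 present; quorum is 6. Satisfied.
Vote: the long-term lease of the principal facility requires two-thirds of the trustees present (8). 2/3 of 8 = 5.33, rounded up to 6, so 6 affirmative votes are needed; 6 voted in favor. Satisfied.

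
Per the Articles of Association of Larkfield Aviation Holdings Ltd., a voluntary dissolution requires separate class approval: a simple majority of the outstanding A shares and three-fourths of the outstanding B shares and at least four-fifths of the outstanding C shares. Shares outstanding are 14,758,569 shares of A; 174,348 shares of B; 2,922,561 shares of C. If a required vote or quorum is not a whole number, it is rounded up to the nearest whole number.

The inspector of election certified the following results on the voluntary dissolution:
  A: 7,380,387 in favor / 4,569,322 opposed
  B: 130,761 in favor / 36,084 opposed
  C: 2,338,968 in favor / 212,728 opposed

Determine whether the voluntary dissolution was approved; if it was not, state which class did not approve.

Approved — every class gave the required vote.

A: a majority of 14758569 is 7379285; 7,379,285 required, 7,380,387 in favor — approved.
B: 3/4 of 174348 = 130761; 130,761 required, 130,761 in favor — approved.
C: 4/5 of 2922561 = 2338048.80, rounded up to 2338049; 2,338,049 required, 2,338,968 in favor — approved.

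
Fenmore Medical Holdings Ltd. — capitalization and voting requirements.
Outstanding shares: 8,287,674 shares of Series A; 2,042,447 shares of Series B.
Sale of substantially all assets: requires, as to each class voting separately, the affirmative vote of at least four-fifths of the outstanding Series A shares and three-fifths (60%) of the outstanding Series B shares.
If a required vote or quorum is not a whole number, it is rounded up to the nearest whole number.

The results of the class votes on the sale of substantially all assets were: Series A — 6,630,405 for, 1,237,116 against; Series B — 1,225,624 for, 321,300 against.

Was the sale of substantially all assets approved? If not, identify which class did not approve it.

Series A: 4/5 of 8287674 = 6630139.20, rounded up to 6630140; 6,630,140 required, 6,630,405 in favor — approved.
Series B: 3/5 of 2042447 = 1225468.20, rounded up to 1225469; 1,225,469 required, 1,225,624 in favor — approved.

Approved — every class gave the required vote.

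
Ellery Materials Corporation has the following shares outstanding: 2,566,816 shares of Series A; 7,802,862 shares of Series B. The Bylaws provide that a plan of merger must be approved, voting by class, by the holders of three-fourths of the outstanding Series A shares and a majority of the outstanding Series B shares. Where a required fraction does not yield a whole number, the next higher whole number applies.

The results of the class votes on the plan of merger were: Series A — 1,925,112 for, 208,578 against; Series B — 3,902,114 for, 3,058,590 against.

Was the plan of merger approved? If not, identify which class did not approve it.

Approved — every class gave the required vote.

Series A: 3/4 of 2566816 = 1925112; 1,925,112 required, 1,925,112 in favor — approved.
Series B: a majority of 7802862 is 3901432; 3,901,432 required, 3,902,114 in favor — approved.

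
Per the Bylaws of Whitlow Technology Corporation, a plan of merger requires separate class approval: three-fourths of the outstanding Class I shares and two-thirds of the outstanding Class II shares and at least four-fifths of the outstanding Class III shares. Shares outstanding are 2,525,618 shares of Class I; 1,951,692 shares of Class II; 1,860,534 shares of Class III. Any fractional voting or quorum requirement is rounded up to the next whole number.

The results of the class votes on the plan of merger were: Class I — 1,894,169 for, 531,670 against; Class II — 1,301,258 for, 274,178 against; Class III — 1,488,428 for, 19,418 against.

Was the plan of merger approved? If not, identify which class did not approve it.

Class I: 3/4 of 2525618 = 1894213.50, rounded up to 1894214; 1,894,214 required, 1,894,169 in favor — not approved.
Class II: 2/3 of 1951692 = 1301128; 1,301,128 required, 1,301,258 in favor — approved.
Class III: 4/5 of 1860534 = 1488427.20, rounded up to 1488428; 1,488,428 required, 1,488,428 in favor — approved.

Not approved — the Class I shares did not give the required vote.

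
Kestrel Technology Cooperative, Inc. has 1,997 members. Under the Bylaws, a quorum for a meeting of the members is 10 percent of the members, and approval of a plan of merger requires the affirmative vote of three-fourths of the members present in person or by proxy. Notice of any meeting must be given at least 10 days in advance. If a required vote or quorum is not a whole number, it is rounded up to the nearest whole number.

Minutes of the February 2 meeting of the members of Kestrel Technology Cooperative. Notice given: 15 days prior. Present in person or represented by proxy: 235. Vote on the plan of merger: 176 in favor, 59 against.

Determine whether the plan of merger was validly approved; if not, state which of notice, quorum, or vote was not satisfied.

Invalid — vote requirement not satisfied.

Notice: 15 days given; 10 required. Satisfied.
Quorum: 10% of 1,997 = 199.70, rounded up to 200; 235 present. Satisfied.
Vote: requires three-fourths of those present (235); 3/4 of 235 = 176.25, rounded up to 177, so 177 needed; 176 in favor. Not satisfied.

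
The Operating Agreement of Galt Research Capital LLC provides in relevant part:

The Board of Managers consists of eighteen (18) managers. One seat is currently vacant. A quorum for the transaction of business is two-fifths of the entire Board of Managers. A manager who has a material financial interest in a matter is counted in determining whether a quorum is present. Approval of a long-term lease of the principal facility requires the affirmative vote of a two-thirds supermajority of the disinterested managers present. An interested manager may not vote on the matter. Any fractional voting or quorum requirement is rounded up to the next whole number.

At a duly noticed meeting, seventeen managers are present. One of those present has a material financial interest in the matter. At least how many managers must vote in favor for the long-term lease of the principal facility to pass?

11

The long-term lease of the principal facility requires two-thirds of the disinterested managers present (17 − 1 = 16).
2/3 of 16 = 10.67, rounded up to 11.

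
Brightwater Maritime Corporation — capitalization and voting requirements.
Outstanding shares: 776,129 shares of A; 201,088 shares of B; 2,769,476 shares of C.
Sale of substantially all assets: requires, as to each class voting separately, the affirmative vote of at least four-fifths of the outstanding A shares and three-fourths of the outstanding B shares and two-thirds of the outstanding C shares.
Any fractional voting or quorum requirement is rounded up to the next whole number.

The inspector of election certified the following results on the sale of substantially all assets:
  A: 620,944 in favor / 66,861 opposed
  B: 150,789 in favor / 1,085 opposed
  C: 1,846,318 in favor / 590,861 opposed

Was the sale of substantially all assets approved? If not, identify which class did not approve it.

A: 4/5 of 776129 = 620903.20, rounded up to 620904; 620,904 required, 620,944 in favor — approved.
B: 3/4 of 201088 = 150816; 150,816 required, 150,789 in favor — not approved.
C: 2/3 of 2769476 = 1846317.33, rounded up to 1846318; 1,846,318 required, 1,846,318 in favor — approved.

Not approved — the B shares did not give the required vote.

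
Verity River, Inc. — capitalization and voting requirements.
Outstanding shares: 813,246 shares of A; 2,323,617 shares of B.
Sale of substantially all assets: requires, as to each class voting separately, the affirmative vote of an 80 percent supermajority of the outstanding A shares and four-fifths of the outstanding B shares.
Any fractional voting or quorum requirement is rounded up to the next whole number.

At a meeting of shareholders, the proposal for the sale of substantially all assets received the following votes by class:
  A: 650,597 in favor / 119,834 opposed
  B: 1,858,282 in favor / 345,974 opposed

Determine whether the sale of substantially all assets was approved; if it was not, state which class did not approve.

Not approved — the B shares did not give the required vote.

A: 4/5 of 813246 = 650596.80, rounded up to 650597; 650,597 required, 650,597 in favor — approved.
B: 4/5 of 2323617 = 1858893.60, rounded up to 1858894; 1,858,894 required, 1,858,282 in favor — not approved.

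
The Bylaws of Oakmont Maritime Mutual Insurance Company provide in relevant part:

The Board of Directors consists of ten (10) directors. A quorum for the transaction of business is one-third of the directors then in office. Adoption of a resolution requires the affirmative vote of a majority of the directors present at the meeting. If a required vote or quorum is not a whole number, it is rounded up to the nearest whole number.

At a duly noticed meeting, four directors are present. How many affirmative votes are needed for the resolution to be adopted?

3

The resolution requires a majority of the directors present (4).
A majority of 4 is 3.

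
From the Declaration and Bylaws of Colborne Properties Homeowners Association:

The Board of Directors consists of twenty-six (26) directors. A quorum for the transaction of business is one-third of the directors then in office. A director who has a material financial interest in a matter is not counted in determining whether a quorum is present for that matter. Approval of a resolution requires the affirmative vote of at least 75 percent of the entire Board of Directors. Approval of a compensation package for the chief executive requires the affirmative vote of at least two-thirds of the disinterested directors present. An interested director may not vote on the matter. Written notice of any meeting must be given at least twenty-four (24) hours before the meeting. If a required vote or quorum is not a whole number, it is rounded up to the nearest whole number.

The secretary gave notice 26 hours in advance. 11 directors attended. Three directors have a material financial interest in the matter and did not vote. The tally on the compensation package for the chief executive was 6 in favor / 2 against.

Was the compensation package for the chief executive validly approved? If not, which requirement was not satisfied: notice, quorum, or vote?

Invalid — quorum requirement not satisfied.

Notice: 26 hours given; 24 required (26 ≥ 24). Satisfied.
Quorum: 11 present, but the 3 interested directors do not count, leaving 8. Quorum is 9. Not satisfied.
Vote: the compensation package for the chief executive requires two-thirds of the disinterested directors present (11 − 3 = 8). 2/3 of 8 = 5.33, rounded up to 6, so 6 affirmative votes are needed; 6 voted in favor. Satisfied. (Moot — without a quorum no business can be validly transacted.)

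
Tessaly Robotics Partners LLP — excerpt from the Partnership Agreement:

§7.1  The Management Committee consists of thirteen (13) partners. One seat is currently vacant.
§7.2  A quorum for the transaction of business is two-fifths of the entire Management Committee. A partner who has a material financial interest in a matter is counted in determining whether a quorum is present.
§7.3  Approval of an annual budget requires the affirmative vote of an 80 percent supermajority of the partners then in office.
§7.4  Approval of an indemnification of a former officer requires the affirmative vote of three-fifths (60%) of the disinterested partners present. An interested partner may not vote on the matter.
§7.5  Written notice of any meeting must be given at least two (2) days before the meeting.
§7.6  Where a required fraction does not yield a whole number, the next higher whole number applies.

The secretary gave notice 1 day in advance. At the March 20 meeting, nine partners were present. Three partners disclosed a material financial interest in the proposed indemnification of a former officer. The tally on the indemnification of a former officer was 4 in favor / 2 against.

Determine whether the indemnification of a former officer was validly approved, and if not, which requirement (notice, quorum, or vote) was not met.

Invalid — notice requirement not satisfied.

Notice: 1 day given; 2 required (1 < 2). Not satisfied.
Quorum: 9 present (interested partners count toward quorum); quorum is 6. Satisfied.
Vote: the indemnification of a former officer requires three-fifths of the disinterested partners present (9 − 3 = 6). 3/5 of 6 = 3.60, rounded up to 4, so 4 affirmative votes are needed; 4 voted in favor. Satisfied.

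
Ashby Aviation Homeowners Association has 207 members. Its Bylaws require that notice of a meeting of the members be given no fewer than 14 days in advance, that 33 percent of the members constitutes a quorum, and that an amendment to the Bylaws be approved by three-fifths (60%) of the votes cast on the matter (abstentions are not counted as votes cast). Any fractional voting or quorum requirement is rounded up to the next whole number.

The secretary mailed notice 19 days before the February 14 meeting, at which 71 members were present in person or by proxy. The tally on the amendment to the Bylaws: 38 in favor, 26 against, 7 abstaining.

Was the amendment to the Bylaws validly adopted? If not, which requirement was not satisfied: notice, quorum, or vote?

Notice: 19 days given; 14 required. Satisfied.
Quorum: 33% of 207 = 68.31, rounded up to 69; 71 present. Satisfied.
Vote: requires three-fifths of the votes cast (71 − 7 abstaining = 64); 3/5 of 64 = 38.40, rounded up to 39, so 39 needed; 38 in favor. Not satisfied.

Invalid — vote requirement not satisfied.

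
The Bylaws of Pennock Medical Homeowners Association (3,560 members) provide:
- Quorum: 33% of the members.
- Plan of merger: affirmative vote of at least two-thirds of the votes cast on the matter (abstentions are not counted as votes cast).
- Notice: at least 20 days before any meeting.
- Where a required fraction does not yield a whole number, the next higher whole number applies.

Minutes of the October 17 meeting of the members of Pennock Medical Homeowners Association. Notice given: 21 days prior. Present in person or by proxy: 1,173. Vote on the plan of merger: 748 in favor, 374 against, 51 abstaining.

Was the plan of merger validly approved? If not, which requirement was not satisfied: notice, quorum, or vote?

Invalid — quorum requirement not satisfied.

Notice: 21 days given; 20 required. Satisfied.
Quorum: 33% of 3,560 = 1,174.80, rounded up to 1,175; 1,173 present. Not satisfied.
Vote: requires two-thirds of the votes cast (1,173 − 51 abstaining = 1,122); 2/3 of 1122 = 748, so 748 needed; 748 in favor. Satisfied.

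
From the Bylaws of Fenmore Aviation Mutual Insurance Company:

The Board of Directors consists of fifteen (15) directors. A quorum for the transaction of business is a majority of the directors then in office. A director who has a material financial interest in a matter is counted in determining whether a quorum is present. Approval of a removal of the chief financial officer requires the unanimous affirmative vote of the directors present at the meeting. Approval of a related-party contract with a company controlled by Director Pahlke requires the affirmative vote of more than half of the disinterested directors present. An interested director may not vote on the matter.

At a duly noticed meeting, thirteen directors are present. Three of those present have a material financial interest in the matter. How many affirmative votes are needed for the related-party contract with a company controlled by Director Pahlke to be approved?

The related-party contract with a company controlled by Director Pahlke requires a majority of the disinterested directors present (13 − 3 = 10).
A majority of 10 is 6.

6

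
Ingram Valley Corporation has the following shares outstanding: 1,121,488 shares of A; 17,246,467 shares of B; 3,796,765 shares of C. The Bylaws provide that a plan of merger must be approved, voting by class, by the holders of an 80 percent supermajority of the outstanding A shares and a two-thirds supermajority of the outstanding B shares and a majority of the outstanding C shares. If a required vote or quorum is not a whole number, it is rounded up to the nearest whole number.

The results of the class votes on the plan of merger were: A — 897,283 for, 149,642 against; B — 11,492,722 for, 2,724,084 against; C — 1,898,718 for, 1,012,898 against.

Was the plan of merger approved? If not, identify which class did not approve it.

Not approved — the B shares did not give the required vote.

A: 4/5 of 1121488 = 897190.40, rounded up to 897191; 897,191 required, 897,283 in favor — approved.
B: 2/3 of 17246467 = 11497644.67, rounded up to 11497645; 11,497,645 required, 11,492,722 in favor — not approved.
C: a majority of 3796765 is 1898383; 1,898,383 required, 1,898,718 in favor — approved.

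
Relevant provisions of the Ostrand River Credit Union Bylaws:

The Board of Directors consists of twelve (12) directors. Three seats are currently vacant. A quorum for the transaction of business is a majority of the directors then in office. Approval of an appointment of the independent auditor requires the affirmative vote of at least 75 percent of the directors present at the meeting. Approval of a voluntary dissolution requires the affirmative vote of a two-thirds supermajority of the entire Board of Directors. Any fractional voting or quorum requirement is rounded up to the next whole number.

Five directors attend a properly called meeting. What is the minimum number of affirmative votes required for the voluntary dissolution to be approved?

The voluntary dissolution requires two-thirds of the entire Board of Directors (12).
2/3 of 12 = 8.
(Only 5 can vote, so the voluntary dissolution cannot pass at this meeting, but the required vote is still 8.)

8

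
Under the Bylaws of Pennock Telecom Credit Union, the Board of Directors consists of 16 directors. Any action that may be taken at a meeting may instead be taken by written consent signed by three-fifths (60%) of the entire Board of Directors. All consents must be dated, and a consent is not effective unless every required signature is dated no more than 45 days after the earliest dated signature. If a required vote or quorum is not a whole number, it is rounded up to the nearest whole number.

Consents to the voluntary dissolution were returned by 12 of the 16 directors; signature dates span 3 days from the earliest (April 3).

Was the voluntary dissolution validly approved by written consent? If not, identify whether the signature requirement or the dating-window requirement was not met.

Signatures required: three-fifths (60%) of 16 — 3/5 of 16 = 9.60, rounded up to 10, so 10 needed; 12 signed. Sufficient.
Dating window: the latest signature is 3 days after the earliest; the limit is 45 days. Within the window.

Effective — both the signature and dating-window requirements are satisfied.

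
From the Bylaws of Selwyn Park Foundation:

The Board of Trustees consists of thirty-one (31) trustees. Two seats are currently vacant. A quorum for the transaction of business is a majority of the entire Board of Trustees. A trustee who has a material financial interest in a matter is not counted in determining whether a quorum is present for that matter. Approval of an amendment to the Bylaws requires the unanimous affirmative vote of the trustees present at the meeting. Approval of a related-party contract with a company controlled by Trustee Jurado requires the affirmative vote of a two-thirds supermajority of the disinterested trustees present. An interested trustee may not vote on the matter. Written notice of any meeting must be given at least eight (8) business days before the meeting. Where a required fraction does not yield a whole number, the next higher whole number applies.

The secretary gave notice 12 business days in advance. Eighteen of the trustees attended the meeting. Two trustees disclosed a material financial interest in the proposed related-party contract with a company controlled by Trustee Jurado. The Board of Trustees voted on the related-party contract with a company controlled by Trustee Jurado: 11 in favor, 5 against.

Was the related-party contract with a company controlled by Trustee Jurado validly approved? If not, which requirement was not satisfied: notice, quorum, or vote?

Notice: 12 business days given; 8 required (12 ≥ 8). Satisfied.
Quorum: 18 present, but the 2 interested trustees do not count, leaving 16. Quorum is 16. Satisfied.
Vote: the related-party contract with a company controlled by Trustee Jurado requires two-thirds of the disinterested trustees present (18 − 2 = 16). 2/3 of 16 = 10.67, rounded up to 11, so 11 affirmative votes are needed; 11 voted in favor. Satisfied.

Valid — all requirements satisfied.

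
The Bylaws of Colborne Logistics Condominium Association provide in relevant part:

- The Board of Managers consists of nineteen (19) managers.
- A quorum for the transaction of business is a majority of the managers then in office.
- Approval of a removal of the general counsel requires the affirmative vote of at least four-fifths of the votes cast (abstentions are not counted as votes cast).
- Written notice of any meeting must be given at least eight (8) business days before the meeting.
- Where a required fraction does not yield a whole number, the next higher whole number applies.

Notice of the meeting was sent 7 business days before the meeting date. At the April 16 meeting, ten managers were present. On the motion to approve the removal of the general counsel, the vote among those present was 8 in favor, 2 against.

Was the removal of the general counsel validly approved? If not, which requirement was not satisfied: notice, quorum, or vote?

Invalid — notice requirement not satisfied.

Notice: 7 business days given; 8 required (7 < 8). Not satisfied.
Quorum: 10 present; quorum is 10. Satisfied.
Vote: the removal of the general counsel requires four-fifths of the votes cast (10). 4/5 of 10 = 8, so 8 affirmative votes are needed; 8 voted in favor. Satisfied.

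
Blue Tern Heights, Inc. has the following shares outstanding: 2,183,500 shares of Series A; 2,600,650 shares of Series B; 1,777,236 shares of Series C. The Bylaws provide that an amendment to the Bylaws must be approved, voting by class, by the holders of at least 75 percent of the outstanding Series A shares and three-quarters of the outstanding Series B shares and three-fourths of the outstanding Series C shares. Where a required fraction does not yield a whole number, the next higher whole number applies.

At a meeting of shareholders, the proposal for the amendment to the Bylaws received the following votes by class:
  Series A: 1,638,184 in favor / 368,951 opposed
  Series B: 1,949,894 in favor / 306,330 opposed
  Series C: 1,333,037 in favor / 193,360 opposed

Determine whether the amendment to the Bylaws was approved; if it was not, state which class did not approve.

Series A: 3/4 of 2183500 = 1637625; 1,637,625 required, 1,638,184 in favor — approved.
Series B: 3/4 of 2600650 = 1950487.50, rounded up to 1950488; 1,950,488 required, 1,949,894 in favor — not approved.
Series C: 3/4 of 1777236 = 1332927; 1,332,927 required, 1,333,037 in favor — approved.

Not approved — the Series B shares did not give the required vote.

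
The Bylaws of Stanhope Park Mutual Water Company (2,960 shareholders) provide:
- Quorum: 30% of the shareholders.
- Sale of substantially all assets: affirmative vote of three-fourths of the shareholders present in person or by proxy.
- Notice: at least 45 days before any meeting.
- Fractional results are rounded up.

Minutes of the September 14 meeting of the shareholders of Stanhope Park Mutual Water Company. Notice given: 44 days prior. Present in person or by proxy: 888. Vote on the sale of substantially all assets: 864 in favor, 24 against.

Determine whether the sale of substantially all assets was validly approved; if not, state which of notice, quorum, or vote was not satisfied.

Notice: 44 days given; 45 required. Not satisfied.
Quorum: 30% of 2,960 = 888; 888 present. Satisfied.
Vote: requires three-fourths of those present (888); 3/4 of 888 = 666, so 666 needed; 864 in favor. Satisfied.

Invalid — notice requirement not satisfied.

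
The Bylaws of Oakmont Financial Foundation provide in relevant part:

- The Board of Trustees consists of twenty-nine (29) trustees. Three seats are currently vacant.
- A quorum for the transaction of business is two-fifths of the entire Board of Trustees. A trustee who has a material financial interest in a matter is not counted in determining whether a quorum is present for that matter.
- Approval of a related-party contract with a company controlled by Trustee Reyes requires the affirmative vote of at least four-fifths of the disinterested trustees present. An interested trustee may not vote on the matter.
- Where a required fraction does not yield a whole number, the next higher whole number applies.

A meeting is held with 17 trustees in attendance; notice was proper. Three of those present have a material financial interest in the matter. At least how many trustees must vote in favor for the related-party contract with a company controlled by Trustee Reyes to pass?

12

The related-party contract with a company controlled by Trustee Reyes requires four-fifths of the disinterested trustees present (17 − 3 = 14).
4/5 of 14 = 11.20, rounded up to 12.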